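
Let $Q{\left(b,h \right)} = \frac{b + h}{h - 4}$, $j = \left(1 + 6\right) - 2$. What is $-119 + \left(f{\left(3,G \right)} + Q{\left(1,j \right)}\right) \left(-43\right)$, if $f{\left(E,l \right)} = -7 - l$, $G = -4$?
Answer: $-248$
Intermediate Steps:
$j = 5$ ($j = 7 - 2 = 5$)
$Q{\left(b,h \right)} = \frac{b + h}{-4 + h}$
$-119 + \left(f{\left(3,G \right)} + Q{\left(1,j \right)}\right) \left(-43\right) = -119 + \left(\left(-7 - -4\right) + \frac{1 + 5}{-4 + 5}\right) \left(-43\right) = -119 + \left(\left(-7 + 4\right) + 1^{-1} \cdot 6\right) \left(-43\right) = -119 + \left(-3 + 1 \cdot 6\right) \left(-43\right) = -119 + \left(-3 + 6\right) \left(-43\right) = -119 + 3 \left(-43\right) = -119 - 129 = -248$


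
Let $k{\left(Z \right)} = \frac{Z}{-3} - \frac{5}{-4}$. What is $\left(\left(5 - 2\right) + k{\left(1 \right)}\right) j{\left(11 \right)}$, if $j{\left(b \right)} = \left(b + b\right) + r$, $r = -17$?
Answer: $\frac{235}{12} \approx 19.583$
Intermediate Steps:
$k{\left(Z \right)} = \frac{5}{4} - \frac{Z}{3}$ ($k{\left(Z \right)} = Z \left(- \frac{1}{3}\right) - - \frac{5}{4} = - \frac{Z}{3} + \frac{5}{4} = \frac{5}{4} - \frac{Z}{3}$)
$j{\left(b \right)} = -17 + 2 b$ ($j{\left(b \right)} = \left(b + b\right) - 17 = 2 b - 17 = -17 + 2 b$)
$\left(\left(5 - 2\right) + k{\left(1 \right)}\right) j{\left(11 \right)} = \left(\left(5 - 2\right) + \left(\frac{5}{4} - \frac{1}{3}\right)\right) \left(-17 + 2 \cdot 11\right) = \left(3 + \left(\frac{5}{4} - \frac{1}{3}\right)\right) \left(-17 + 22\right) = \left(3 + \frac{11}{12}\right) 5 = \frac{47}{12} \cdot 5 = \frac{235}{12}$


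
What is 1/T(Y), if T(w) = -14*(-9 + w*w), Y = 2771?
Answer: -1/107498048 ≈ -9.3025e-9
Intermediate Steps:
T(w) = 126 - 14*w² (T(w) = -14*(-9 + w²) = 126 - 14*w²)
1/T(Y) = 1/(126 - 14*2771²) = 1/(126 - 14*7678441) = 1/(126 - 107498174) = 1/(-107498048) = -1/107498048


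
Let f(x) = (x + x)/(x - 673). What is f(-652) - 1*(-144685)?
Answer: 191708929/1325 ≈ 1.4469e+5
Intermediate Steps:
f(x) = 2*x/(-673 + x) (f(x) = (2*x)/(-673 + x) = 2*x/(-673 + x))
f(-652) - 1*(-144685) = 2*(-652)/(-673 - 652) - 1*(-144685) = 2*(-652)/(-1325) + 144685 = 2*(-652)*(-1/1325) + 144685 = 1304/1325 + 144685 = 191708929/1325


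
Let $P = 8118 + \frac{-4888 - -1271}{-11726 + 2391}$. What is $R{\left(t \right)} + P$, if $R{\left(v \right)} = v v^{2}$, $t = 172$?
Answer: $\frac{47576447227}{9335} \approx 5.0966 \cdot 10^{6}$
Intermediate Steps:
$R{\left(v \right)} = v^{3}$
$P = \frac{75785147}{9335}$ ($P = 8118 + \frac{-4888 + \left(-3551 + 4822\right)}{-9335} = 8118 + \left(-4888 + 1271\right) \left(- \frac{1}{9335}\right) = 8118 - - \frac{3617}{9335} = 8118 + \frac{3617}{9335} = \frac{75785147}{9335} \approx 8118.4$)
$R{\left(t \right)} + P = 172^{3} + \frac{75785147}{9335} = 5088448 + \frac{75785147}{9335} = \frac{47576447227}{9335}$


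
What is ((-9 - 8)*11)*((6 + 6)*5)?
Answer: -11220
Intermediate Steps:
((-9 - 8)*11)*((6 + 6)*5) = (-17*11)*(12*5) = -187*60 = -11220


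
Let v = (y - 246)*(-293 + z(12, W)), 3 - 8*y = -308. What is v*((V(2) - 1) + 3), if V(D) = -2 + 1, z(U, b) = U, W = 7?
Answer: 465617/8 ≈ 58202.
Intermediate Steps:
y = 311/8 (y = 3/8 - ⅛*(-308) = 3/8 + 77/2 = 311/8 ≈ 38.875)
V(D) = -1
v = 465617/8 (v = (311/8 - 246)*(-293 + 12) = -1657/8*(-281) = 465617/8 ≈ 58202.)
v*((V(2) - 1) + 3) = 465617*((-1 - 1) + 3)/8 = 465617*(-2 + 3)/8 = (465617/8)*1 = 465617/8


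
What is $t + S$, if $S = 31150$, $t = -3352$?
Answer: $27798$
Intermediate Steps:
$t + S = -3352 + 31150 = 27798$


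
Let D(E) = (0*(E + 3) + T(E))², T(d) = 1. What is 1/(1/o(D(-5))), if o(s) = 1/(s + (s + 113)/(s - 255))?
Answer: 127/70 ≈ 1.8143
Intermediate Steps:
D(E) = 1 (D(E) = (0*(E + 3) + 1)² = (0*(3 + E) + 1)² = (0 + 1)² = 1² = 1)
o(s) = 1/(s + (113 + s)/(-255 + s))
1/(1/o(D(-5))) = 1/(1/((-255 + 1)/(113 + 1² - 254*1))) = 1/(1/(-254/(113 + 1 - 254))) = 1/(1/(-254/(-140))) = 1/(1/(-1/140*(-254))) = 1/(1/(127/70)) = 1/(70/127) = 127/70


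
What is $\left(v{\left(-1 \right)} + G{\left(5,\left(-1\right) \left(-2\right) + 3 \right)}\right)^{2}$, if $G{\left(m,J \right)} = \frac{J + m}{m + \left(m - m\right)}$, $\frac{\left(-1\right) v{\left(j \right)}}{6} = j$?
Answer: $64$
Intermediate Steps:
$v{\left(j \right)} = - 6 j$
$G{\left(m,J \right)} = \frac{J + m}{m}$ ($G{\left(m,J \right)} = \frac{J + m}{m + 0} = \frac{J + m}{m}$)
$\left(v{\left(-1 \right)} + G{\left(5,\left(-1\right) \left(-2\right) + 3 \right)}\right)^{2} = \left(\left(-6\right) \left(-1\right) + \frac{\left(\left(-1\right) \left(-2\right) + 3\right) + 5}{5}\right)^{2} = \left(6 + \frac{\left(2 + 3\right) + 5}{5}\right)^{2} = \left(6 + \frac{5 + 5}{5}\right)^{2} = \left(6 + \frac{1}{5} \cdot 10\right)^{2} = \left(6 + 2\right)^{2} = 8^{2} = 64$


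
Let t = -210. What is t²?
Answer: 44100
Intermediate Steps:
t² = (-210)² = 44100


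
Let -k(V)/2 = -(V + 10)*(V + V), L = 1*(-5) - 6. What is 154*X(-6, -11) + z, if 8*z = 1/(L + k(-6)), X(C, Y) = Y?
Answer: -1450065/856 ≈ -1694.0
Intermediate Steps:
L = -11 (L = -5 - 6 = -11)
k(V) = 4*V*(10 + V) (k(V) = -(-2)*(V + 10)*(V + V) = -(-2)*(10 + V)*(2*V) = -(-2)*2*V*(10 + V) = -(-4)*V*(10 + V) = 4*V*(10 + V))
z = -1/856 (z = 1/(8*(-11 + 4*(-6)*(10 - 6))) = 1/(8*(-11 + 4*(-6)*4)) = 1/(8*(-11 - 96)) = (1/8)/(-107) = (1/8)*(-1/107) = -1/856 ≈ -0.0011682)
154*X(-6, -11) + z = 154*(-11) - 1/856 = -1694 - 1/856 = -1450065/856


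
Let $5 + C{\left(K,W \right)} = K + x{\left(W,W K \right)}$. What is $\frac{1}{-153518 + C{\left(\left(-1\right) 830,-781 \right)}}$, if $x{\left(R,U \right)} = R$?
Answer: $- \frac{1}{155134} \approx -6.446 \cdot 10^{-6}$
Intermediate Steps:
$C{\left(K,W \right)} = -5 + K + W$ ($C{\left(K,W \right)} = -5 + \left(K + W\right) = -5 + K + W$)
$\frac{1}{-153518 + C{\left(\left(-1\right) 830,-781 \right)}} = \frac{1}{-153518 - 1616} = \frac{1}{-155134} = - \frac{1}{155134}$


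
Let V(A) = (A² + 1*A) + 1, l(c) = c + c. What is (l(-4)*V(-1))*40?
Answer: -320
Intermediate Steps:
l(c) = 2*c
V(A) = 1 + A + A² (V(A) = (A² + A) + 1 = (A + A²) + 1 = 1 + A + A²)
(l(-4)*V(-1))*40 = ((2*(-4))*(1 - 1 + (-1)²))*40 = -8*(1 - 1 + 1)*40 = -8*1*40 = -8*40 = -320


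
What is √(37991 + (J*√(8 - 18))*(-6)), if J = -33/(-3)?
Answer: √(37991 - 66*I*√10) ≈ 194.91 - 0.5354*I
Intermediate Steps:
J = 11 (J = -33*(-⅓) = 11)
√(37991 + (J*√(8 - 18))*(-6)) = √(37991 + (11*√(8 - 18))*(-6)) = √(37991 + (11*√(-10))*(-6)) = √(37991 + (11*(I*√10))*(-6)) = √(37991 + (11*I*√10)*(-6)) = √(37991 - 66*I*√10)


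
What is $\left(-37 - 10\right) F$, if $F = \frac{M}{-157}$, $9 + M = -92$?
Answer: $- \frac{4747}{157} \approx -30.236$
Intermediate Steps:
$M = -101$ ($M = -9 - 92 = -101$)
$F = \frac{101}{157}$ ($F = - \frac{101}{-157} = \left(-101\right) \left(- \frac{1}{157}\right) = \frac{101}{157} \approx 0.64331$)
$\left(-37 - 10\right) F = \left(-37 - 10\right) \frac{101}{157} = \left(-47\right) \frac{101}{157} = - \frac{4747}{157}$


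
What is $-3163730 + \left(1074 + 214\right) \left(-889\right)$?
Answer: $-4308762$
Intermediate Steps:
$-3163730 + \left(1074 + 214\right) \left(-889\right) = -3163730 + 1288 \left(-889\right) = -3163730 - 1145032 = -4308762$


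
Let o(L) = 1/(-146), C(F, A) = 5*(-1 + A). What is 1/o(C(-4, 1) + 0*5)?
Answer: -146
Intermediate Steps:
C(F, A) = -5 + 5*A
o(L) = -1/146
1/o(C(-4, 1) + 0*5) = 1/(-1/146) = -146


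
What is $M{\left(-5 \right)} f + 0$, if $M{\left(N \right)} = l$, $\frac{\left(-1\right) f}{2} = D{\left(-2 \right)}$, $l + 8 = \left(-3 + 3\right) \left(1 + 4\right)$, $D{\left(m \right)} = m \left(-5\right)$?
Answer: $160$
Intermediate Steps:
$D{\left(m \right)} = - 5 m$
$l = -8$ ($l = -8 + \left(-3 + 3\right) \left(1 + 4\right) = -8 + 0 \cdot 5 = -8 + 0 = -8$)
$f = -20$ ($f = - 2 \left(\left(-5\right) \left(-2\right)\right) = \left(-2\right) 10 = -20$)
$M{\left(N \right)} = -8$
$M{\left(-5 \right)} f + 0 = \left(-8\right) \left(-20\right) + 0 = 160 + 0 = 160$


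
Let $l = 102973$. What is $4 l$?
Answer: $411892$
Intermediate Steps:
$4 l = 4 \cdot 102973 = 411892$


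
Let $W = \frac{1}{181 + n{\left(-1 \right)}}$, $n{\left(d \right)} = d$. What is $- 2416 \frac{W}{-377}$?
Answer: $\frac{604}{16965} \approx 0.035603$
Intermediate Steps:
$W = \frac{1}{180}$ ($W = \frac{1}{181 - 1} = \frac{1}{180} \approx 0.0055556$)
$- 2416 \frac{W}{-377} = - 2416 \frac{1}{180 \left(-377\right)} = - 2416 \cdot \frac{1}{180} \left(- \frac{1}{377}\right) = \left(-2416\right) \left(- \frac{1}{67860}\right) = \frac{604}{16965}$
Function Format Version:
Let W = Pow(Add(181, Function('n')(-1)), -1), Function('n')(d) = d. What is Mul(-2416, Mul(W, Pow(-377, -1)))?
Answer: Rational(604, 16965) ≈ 0.035603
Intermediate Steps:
W = Rational(1, 180) (W = Pow(Add(181, -1), -1) = Pow(180, -1) = Rational(1, 180) ≈ 0.0055556)
Mul(-2416, Mul(W, Pow(-377, -1))) = Mul(-2416, Mul(Rational(1, 180), Pow(-377, -1))) = Mul(-2416, Mul(Rational(1, 180), Rational(-1, 377))) = Mul(-2416, Rational(-1, 67860)) = Rational(604, 16965)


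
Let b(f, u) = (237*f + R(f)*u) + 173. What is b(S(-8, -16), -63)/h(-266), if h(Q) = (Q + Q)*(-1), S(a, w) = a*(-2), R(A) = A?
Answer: 2957/532 ≈ 5.5583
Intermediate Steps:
S(a, w) = -2*a
b(f, u) = 173 + 237*f + f*u (b(f, u) = (237*f + f*u) + 173 = 173 + 237*f + f*u)
h(Q) = -2*Q (h(Q) = (2*Q)*(-1) = -2*Q)
b(S(-8, -16), -63)/h(-266) = (173 + 237*(-2*(-8)) - 2*(-8)*(-63))/((-2*(-266))) = (173 + 237*16 + 16*(-63))/532 = (173 + 3792 - 1008)*(1/532) = 2957*(1/532) = 2957/532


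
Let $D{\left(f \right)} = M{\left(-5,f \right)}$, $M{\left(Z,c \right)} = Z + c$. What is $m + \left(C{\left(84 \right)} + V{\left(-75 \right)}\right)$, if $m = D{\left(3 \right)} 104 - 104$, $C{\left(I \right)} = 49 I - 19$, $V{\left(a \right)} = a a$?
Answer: $9410$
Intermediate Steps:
$V{\left(a \right)} = a^{2}$
$D{\left(f \right)} = -5 + f$
$C{\left(I \right)} = -19 + 49 I$
$m = -312$ ($m = \left(-5 + 3\right) 104 - 104 = \left(-2\right) 104 - 104 = -208 - 104 = -312$)
$m + \left(C{\left(84 \right)} + V{\left(-75 \right)}\right) = -312 + \left(\left(-19 + 49 \cdot 84\right) + \left(-75\right)^{2}\right) = -312 + \left(\left(-19 + 4116\right) + 5625\right) = -312 + \left(4097 + 5625\right) = -312 + 9722 = 9410$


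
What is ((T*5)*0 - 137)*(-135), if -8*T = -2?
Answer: 18495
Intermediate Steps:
T = ¼ (T = -⅛*(-2) = ¼ ≈ 0.25000)
((T*5)*0 - 137)*(-135) = (((¼)*5)*0 - 137)*(-135) = ((5/4)*0 - 137)*(-135) = (0 - 137)*(-135) = -137*(-135) = 18495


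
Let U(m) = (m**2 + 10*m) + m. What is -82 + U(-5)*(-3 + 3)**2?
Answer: -82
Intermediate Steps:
U(m) = m**2 + 11*m
-82 + U(-5)*(-3 + 3)**2 = -82 + (-5*(11 - 5))*(-3 + 3)**2 = -82 - 5*6*0**2 = -82 - 30*0 = -82 + 0 = -82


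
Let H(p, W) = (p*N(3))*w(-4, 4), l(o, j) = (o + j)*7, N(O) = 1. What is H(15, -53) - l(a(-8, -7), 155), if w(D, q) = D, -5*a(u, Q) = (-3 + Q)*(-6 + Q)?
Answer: -963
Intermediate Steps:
a(u, Q) = -(-6 + Q)*(-3 + Q)/5 (a(u, Q) = -(-3 + Q)*(-6 + Q)/5 = -(-6 + Q)*(-3 + Q)/5)
l(o, j) = 7*j + 7*o (l(o, j) = (j + o)*7 = 7*j + 7*o)
H(p, W) = -4*p (H(p, W) = (p*1)*(-4) = p*(-4) = -4*p)
H(15, -53) - l(a(-8, -7), 155) = -4*15 - (7*155 + 7*(-18/5 - 1/5*(-7)**2 + (9/5)*(-7))) = -60 - (1085 + 7*(-18/5 - 1/5*49 - 63/5)) = -60 - (1085 + 7*(-18/5 - 49/5 - 63/5)) = -60 - (1085 + 7*(-26)) = -60 - (1085 - 182) = -60 - 1*903 = -60 - 903 = -963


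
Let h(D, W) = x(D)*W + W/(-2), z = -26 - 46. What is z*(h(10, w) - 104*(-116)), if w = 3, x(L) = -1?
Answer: -868284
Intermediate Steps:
z = -72
h(D, W) = -3*W/2 (h(D, W) = -W + W/(-2) = -W + W*(-½) = -W - W/2 = -3*W/2)
z*(h(10, w) - 104*(-116)) = -72*(-3/2*3 - 104*(-116)) = -72*(-9/2 + 12064) = -72*24119/2 = -868284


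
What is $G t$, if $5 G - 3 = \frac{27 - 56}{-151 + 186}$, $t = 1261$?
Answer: $\frac{95836}{175} \approx 547.63$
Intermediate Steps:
$G = \frac{76}{175}$ ($G = \frac{3}{5} + \frac{\left(27 - 56\right) \frac{1}{-151 + 186}}{5} = \frac{3}{5} + \frac{\left(-29\right) \frac{1}{35}}{5} = \frac{3}{5} + \frac{1}{5} \left(- \frac{29}{35}\right) = \frac{3}{5} - \frac{29}{175} = \frac{76}{175} \approx 0.43429$)
$G t = \frac{76}{175} \cdot 1261 = \frac{95836}{175}$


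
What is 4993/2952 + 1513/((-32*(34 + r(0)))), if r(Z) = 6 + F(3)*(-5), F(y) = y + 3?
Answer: -358577/118080 ≈ -3.0367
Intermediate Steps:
F(y) = 3 + y
r(Z) = -24 (r(Z) = 6 + (3 + 3)*(-5) = 6 + 6*(-5) = 6 - 30 = -24)
4993/2952 + 1513/((-32*(34 + r(0)))) = 4993/2952 + 1513/((-32*(34 - 24))) = 4993*(1/2952) + 1513/((-32*10)) = 4993/2952 + 1513/(-320) = 4993/2952 + 1513*(-1/320) = 4993/2952 - 1513/320 = -358577/118080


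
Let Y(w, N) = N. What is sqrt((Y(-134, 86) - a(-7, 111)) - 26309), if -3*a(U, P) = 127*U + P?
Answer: I*sqrt(238341)/3 ≈ 162.73*I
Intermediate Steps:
a(U, P) = -127*U/3 - P/3 (a(U, P) = -(127*U + P)/3 = -(P + 127*U)/3 = -127*U/3 - P/3)
sqrt((Y(-134, 86) - a(-7, 111)) - 26309) = sqrt((86 - (-127/3*(-7) - 1/3*111)) - 26309) = sqrt((86 - (889/3 - 37)) - 26309) = sqrt((86 - 1*778/3) - 26309) = sqrt((86 - 778/3) - 26309) = sqrt(-520/3 - 26309) = sqrt(-79447/3) = I*sqrt(238341)/3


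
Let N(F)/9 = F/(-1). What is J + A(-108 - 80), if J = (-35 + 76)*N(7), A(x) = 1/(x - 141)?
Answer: -849808/329 ≈ -2583.0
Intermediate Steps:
N(F) = -9*F (N(F) = 9*(F/(-1)) = 9*(F*(-1)) = 9*(-F) = -9*F)
A(x) = 1/(-141 + x)
J = -2583 (J = (-35 + 76)*(-9*7) = 41*(-63) = -2583)
J + A(-108 - 80) = -2583 + 1/(-141 + (-108 - 80)) = -2583 + 1/(-141 - 188) = -2583 + 1/(-329) = -2583 - 1/329 = -849808/329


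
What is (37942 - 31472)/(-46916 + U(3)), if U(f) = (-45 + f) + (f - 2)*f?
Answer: -1294/9391 ≈ -0.13779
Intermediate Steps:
U(f) = -45 + f + f*(-2 + f) (U(f) = (-45 + f) + (-2 + f)*f = (-45 + f) + f*(-2 + f) = -45 + f + f*(-2 + f))
(37942 - 31472)/(-46916 + U(3)) = (37942 - 31472)/(-46916 + (-45 + 3² - 1*3)) = 6470/(-46916 + (-45 + 9 - 3)) = 6470/(-46916 - 39) = 6470/(-46955) = 6470*(-1/46955) = -1294/9391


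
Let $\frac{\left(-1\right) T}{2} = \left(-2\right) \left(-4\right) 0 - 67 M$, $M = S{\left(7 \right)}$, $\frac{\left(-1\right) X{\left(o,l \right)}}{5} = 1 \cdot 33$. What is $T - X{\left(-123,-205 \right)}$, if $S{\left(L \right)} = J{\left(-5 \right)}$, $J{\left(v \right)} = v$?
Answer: $-505$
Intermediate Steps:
$X{\left(o,l \right)} = -165$ ($X{\left(o,l \right)} = - 5 \cdot 1 \cdot 33 = \left(-5\right) 33 = -165$)
$S{\left(L \right)} = -5$
$M = -5$
$T = -670$ ($T = - 2 \left(\left(-2\right) \left(-4\right) 0 - -335\right) = - 2 \left(8 \cdot 0 + 335\right) = - 2 \left(0 + 335\right) = \left(-2\right) 335 = -670$)
$T - X{\left(-123,-205 \right)} = -670 - -165 = -670 + 165 = -505$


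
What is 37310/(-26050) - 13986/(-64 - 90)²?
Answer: -8922709/4412870 ≈ -2.0220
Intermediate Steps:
37310/(-26050) - 13986/(-64 - 90)² = 37310*(-1/26050) - 13986/((-154)²) = -3731/2605 - 13986/23716 = -3731/2605 - 13986*1/23716 = -3731/2605 - 999/1694 = -8922709/4412870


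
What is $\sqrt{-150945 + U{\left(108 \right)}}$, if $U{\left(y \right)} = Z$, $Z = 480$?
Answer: $i \sqrt{150465} \approx 387.9 i$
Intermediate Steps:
$U{\left(y \right)} = 480$
$\sqrt{-150945 + U{\left(108 \right)}} = \sqrt{-150945 + 480} = \sqrt{-150465} = i \sqrt{150465}$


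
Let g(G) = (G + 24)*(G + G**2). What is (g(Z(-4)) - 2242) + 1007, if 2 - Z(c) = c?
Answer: 25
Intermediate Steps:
Z(c) = 2 - c
g(G) = (24 + G)*(G + G**2)
(g(Z(-4)) - 2242) + 1007 = ((2 - 1*(-4))*(24 + (2 - 1*(-4))**2 + 25*(2 - 1*(-4))) - 2242) + 1007 = ((2 + 4)*(24 + (2 + 4)**2 + 25*(2 + 4)) - 2242) + 1007 = (6*(24 + 6**2 + 25*6) - 2242) + 1007 = (6*(24 + 36 + 150) - 2242) + 1007 = (6*210 - 2242) + 1007 = (1260 - 2242) + 1007 = -982 + 1007 = 25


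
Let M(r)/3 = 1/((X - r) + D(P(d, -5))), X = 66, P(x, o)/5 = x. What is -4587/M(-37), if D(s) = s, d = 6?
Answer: -203357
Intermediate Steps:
P(x, o) = 5*x
M(r) = 3/(96 - r) (M(r) = 3/((66 - r) + 5*6) = 3/((66 - r) + 30) = 3/(96 - r))
-4587/M(-37) = -4587/((-3/(-96 - 37))) = -4587/((-3/(-133))) = -4587/((-3*(-1/133))) = -4587/3/133 = -4587*133/3 = -203357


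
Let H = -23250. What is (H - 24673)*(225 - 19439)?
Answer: 920792522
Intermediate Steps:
(H - 24673)*(225 - 19439) = (-23250 - 24673)*(225 - 19439) = -47923*(-19214) = 920792522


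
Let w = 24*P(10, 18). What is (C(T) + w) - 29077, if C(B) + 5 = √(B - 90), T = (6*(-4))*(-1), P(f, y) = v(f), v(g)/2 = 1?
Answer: -29034 + I*√66 ≈ -29034.0 + 8.124*I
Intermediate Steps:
v(g) = 2 (v(g) = 2*1 = 2)
P(f, y) = 2
T = 24 (T = -24*(-1) = 24)
C(B) = -5 + √(-90 + B) (C(B) = -5 + √(B - 90) = -5 + √(-90 + B))
w = 48 (w = 24*2 = 48)
(C(T) + w) - 29077 = ((-5 + √(-90 + 24)) + 48) - 29077 = ((-5 + √(-66)) + 48) - 29077 = ((-5 + I*√66) + 48) - 29077 = (43 + I*√66) - 29077 = -29034 + I*√66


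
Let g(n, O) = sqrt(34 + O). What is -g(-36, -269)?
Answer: -I*sqrt(235) ≈ -15.33*I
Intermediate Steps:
-g(-36, -269) = -sqrt(34 - 269) = -sqrt(-235) = -I*sqrt(235)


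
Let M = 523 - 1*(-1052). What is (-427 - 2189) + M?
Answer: -1041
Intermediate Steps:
M = 1575 (M = 523 + 1052 = 1575)
(-427 - 2189) + M = (-427 - 2189) + 1575 = -2616 + 1575 = -1041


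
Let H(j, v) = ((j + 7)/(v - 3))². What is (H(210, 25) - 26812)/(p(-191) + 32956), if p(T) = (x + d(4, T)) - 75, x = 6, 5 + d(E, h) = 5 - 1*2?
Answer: -12929919/15916340 ≈ -0.81237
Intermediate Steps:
d(E, h) = -2 (d(E, h) = -5 + (5 - 1*2) = -5 + (5 - 2) = -5 + 3 = -2)
H(j, v) = (7 + j)²/(-3 + v)² (H(j, v) = ((7 + j)/(-3 + v))² = (7 + j)²/(-3 + v)²)
p(T) = -71 (p(T) = (6 - 2) - 75 = 4 - 75 = -71)
(H(210, 25) - 26812)/(p(-191) + 32956) = ((7 + 210)²/(-3 + 25)² - 26812)/(-71 + 32956) = (217²/22² - 26812)/32885 = ((1/484)*47089 - 26812)*(1/32885) = (47089/484 - 26812)*(1/32885) = -12929919/484*1/32885 = -12929919/15916340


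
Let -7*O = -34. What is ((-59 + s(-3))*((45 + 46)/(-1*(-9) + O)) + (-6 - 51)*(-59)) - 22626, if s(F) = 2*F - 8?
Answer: -1915012/97 ≈ -19742.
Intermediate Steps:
O = 34/7 (O = -⅐*(-34) = 34/7 ≈ 4.8571)
s(F) = -8 + 2*F
((-59 + s(-3))*((45 + 46)/(-1*(-9) + O)) + (-6 - 51)*(-59)) - 22626 = ((-59 + (-8 + 2*(-3)))*((45 + 46)/(-1*(-9) + 34/7)) + (-6 - 51)*(-59)) - 22626 = ((-59 + (-8 - 6))*(91/(9 + 34/7)) - 57*(-59)) - 22626 = ((-59 - 14)*(91/(97/7)) + 3363) - 22626 = (-6643*7/97 + 3363) - 22626 = (-73*637/97 + 3363) - 22626 = (-46501/97 + 3363) - 22626 = 279710/97 - 22626 = -1915012/97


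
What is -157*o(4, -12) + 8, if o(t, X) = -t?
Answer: 636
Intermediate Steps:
-157*o(4, -12) + 8 = -(-157)*4 + 8 = -157*(-4) + 8 = 628 + 8 = 636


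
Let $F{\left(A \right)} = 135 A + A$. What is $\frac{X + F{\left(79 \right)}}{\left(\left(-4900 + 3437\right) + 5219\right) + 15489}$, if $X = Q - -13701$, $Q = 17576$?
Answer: $\frac{14007}{6415} \approx 2.1835$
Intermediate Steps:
$X = 31277$ ($X = 17576 - -13701 = 17576 + 13701 = 31277$)
$F{\left(A \right)} = 136 A$
$\frac{X + F{\left(79 \right)}}{\left(\left(-4900 + 3437\right) + 5219\right) + 15489} = \frac{31277 + 136 \cdot 79}{\left(\left(-4900 + 3437\right) + 5219\right) + 15489} = \frac{31277 + 10744}{\left(-1463 + 5219\right) + 15489} = \frac{42021}{3756 + 15489} = \frac{42021}{19245} = 42021 \cdot \frac{1}{19245} = \frac{14007}{6415}$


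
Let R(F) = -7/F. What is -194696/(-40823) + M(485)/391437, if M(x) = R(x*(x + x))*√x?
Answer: 194696/40823 - 7*√485/184151536650 ≈ 4.7693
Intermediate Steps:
M(x) = -7/(2*x^(3/2)) (M(x) = (-7*1/(x*(x + x)))*√x = (-7*1/(2*x²))*√x = (-7/(2*x²))*√x = -7/(2*x^(3/2)))
-194696/(-40823) + M(485)/391437 = -194696/(-40823) - 7*√485/470450/391437 = -194696*(-1/40823) - 7*√485/470450*(1/391437) = 194696/40823 - 7*√485/470450*(1/391437) = 194696/40823 - 7*√485/184151536650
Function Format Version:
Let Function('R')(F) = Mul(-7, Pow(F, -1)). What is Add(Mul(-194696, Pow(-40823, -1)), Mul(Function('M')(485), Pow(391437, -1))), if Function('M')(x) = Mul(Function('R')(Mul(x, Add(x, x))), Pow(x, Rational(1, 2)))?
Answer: Add(Rational(194696, 40823), Mul(Rational(-7, 184151536650), Pow(485, Rational(1, 2)))) ≈ 4.7693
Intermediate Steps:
Function('M')(x) = Mul(Rational(-7, 2), Pow(x, Rational(-3, 2))) (Function('M')(x) = Mul(Mul(-7, Pow(Mul(x, Add(x, x)), -1)), Pow(x, Rational(1, 2))) = Mul(Mul(-7, Pow(Mul(x, Mul(2, x)), -1)), Pow(x, Rational(1, 2))) = Mul(Mul(-7, Pow(Mul(2, Pow(x, 2)), -1)), Pow(x, Rational(1, 2))) = Mul(Mul(-7, Mul(Rational(1, 2), Pow(x, -2))), Pow(x, Rational(1, 2))) = Mul(Mul(Rational(-7, 2), Pow(x, -2)), Pow(x, Rational(1, 2))) = Mul(Rational(-7, 2), Pow(x, Rational(-3, 2))))
Add(Mul(-194696, Pow(-40823, -1)), Mul(Function('M')(485), Pow(391437, -1))) = Add(Mul(-194696, Pow(-40823, -1)), Mul(Mul(Rational(-7, 2), Pow(485, Rational(-3, 2))), Pow(391437, -1))) = Add(Mul(-194696, Rational(-1, 40823)), Mul(Mul(Rational(-7, 2), Mul(Rational(1, 235225), Pow(485, Rational(1, 2)))), Rational(1, 391437))) = Add(Rational(194696, 40823), Mul(Mul(Rational(-7, 470450), Pow(485, Rational(1, 2))), Rational(1, 391437))) = Add(Rational(194696, 40823), Mul(Rational(-7, 184151536650), Pow(485, Rational(1, 2))))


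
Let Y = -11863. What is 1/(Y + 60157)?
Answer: 1/48294 ≈ 2.0707e-5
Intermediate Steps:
1/(Y + 60157) = 1/(-11863 + 60157) = 1/48294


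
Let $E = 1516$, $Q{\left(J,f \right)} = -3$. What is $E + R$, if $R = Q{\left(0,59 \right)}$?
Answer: $1513$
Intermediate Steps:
$R = -3$
$E + R = 1516 - 3 = 1513$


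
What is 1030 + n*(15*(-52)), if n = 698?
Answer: -543410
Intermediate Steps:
1030 + n*(15*(-52)) = 1030 + 698*(15*(-52)) = 1030 + 698*(-780) = 1030 - 544440 = -543410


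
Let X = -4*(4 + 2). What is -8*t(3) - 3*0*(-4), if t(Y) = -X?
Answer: -192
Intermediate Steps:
X = -24 (X = -4*6 = -24)
t(Y) = 24 (t(Y) = -1*(-24) = 24)
-8*t(3) - 3*0*(-4) = -8*24 - 3*0*(-4) = -192 + 0*(-4) = -192 + 0 = -192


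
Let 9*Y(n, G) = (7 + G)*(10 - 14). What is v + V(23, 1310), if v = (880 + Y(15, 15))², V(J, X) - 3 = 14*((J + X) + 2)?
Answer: 62854357/81 ≈ 7.7598e+5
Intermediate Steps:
Y(n, G) = -28/9 - 4*G/9 (Y(n, G) = ((7 + G)*(10 - 14))/9 = ((7 + G)*(-4))/9 = (-28 - 4*G)/9 = -28/9 - 4*G/9)
V(J, X) = 31 + 14*J + 14*X (V(J, X) = 3 + 14*((J + X) + 2) = 3 + 14*(2 + J + X) = 3 + (28 + 14*J + 14*X) = 31 + 14*J + 14*X)
v = 61340224/81 (v = (880 + (-28/9 - 4/9*15))² = (880 + (-28/9 - 20/3))² = (880 - 88/9)² = (7832/9)² = 61340224/81 ≈ 7.5729e+5)
v + V(23, 1310) = 61340224/81 + (31 + 14*23 + 14*1310) = 61340224/81 + (31 + 322 + 18340) = 61340224/81 + 18693 = 62854357/81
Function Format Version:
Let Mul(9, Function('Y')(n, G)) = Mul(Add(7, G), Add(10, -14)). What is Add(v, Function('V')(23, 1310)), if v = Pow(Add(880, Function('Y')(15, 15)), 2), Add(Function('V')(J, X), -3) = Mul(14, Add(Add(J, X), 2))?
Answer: Rational(62854357, 81) ≈ 7.7598e+5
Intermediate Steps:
Function('Y')(n, G) = Add(Rational(-28, 9), Mul(Rational(-4, 9), G)) (Function('Y')(n, G) = Mul(Rational(1, 9), Mul(Add(7, G), Add(10, -14))) = Mul(Rational(1, 9), Mul(Add(7, G), -4)) = Mul(Rational(1, 9), Add(-28, Mul(-4, G))) = Add(Rational(-28, 9), Mul(Rational(-4, 9), G)))
Function('V')(J, X) = Add(31, Mul(14, J), Mul(14, X)) (Function('V')(J, X) = Add(3, Mul(14, Add(Add(J, X), 2))) = Add(3, Mul(14, Add(2, J, X))) = Add(3, Add(28, Mul(14, J), Mul(14, X))) = Add(31, Mul(14, J), Mul(14, X)))
v = Rational(61340224, 81) (v = Pow(Add(880, Add(Rational(-28, 9), Mul(Rational(-4, 9), 15))), 2) = Pow(Add(880, Add(Rational(-28, 9), Rational(-20, 3))), 2) = Pow(Add(880, Rational(-88, 9)), 2) = Pow(Rational(7832, 9), 2) = Rational(61340224, 81) ≈ 7.5729e+5)
Add(v, Function('V')(23, 1310)) = Add(Rational(61340224, 81), Add(31, Mul(14, 23), Mul(14, 1310))) = Add(Rational(61340224, 81), Add(31, 322, 18340)) = Add(Rational(61340224, 81), 18693) = Rational(62854357, 81)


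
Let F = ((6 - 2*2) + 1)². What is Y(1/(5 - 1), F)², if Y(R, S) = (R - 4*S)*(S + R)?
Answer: 27994681/256 ≈ 1.0935e+5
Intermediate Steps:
F = 9 (F = ((6 - 4) + 1)² = (2 + 1)² = 3² = 9)
Y(R, S) = (R + S)*(R - 4*S) (Y(R, S) = (R - 4*S)*(R + S) = (R + S)*(R - 4*S))
Y(1/(5 - 1), F)² = ((1/(5 - 1))² - 4*9² - 3*9/(5 - 1))² = ((1/4)² - 4*81 - 3*9/4)² = ((¼)² - 324 - 3*¼*9)² = (1/16 - 324 - 27/4)² = (-5291/16)² = 27994681/256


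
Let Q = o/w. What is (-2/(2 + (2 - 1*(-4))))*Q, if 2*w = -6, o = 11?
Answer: 11/12 ≈ 0.91667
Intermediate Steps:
w = -3 (w = (½)*(-6) = -3)
Q = -11/3 (Q = 11/(-3) = 11*(-⅓) = -11/3 ≈ -3.6667)
(-2/(2 + (2 - 1*(-4))))*Q = -2/(2 + (2 - 1*(-4)))*(-11/3) = -2/(2 + (2 + 4))*(-11/3) = -2/(2 + 6)*(-11/3) = -2/8*(-11/3) = -2*⅛*(-11/3) = -¼*(-11/3) = 11/12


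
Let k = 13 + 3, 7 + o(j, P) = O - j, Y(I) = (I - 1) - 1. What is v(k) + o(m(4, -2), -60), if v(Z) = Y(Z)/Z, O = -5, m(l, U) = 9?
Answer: -161/8 ≈ -20.125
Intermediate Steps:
Y(I) = -2 + I (Y(I) = (-1 + I) - 1 = -2 + I)
o(j, P) = -12 - j (o(j, P) = -7 + (-5 - j) = -12 - j)
k = 16
v(Z) = (-2 + Z)/Z
v(k) + o(m(4, -2), -60) = (-2 + 16)/16 + (-12 - 1*9) = (1/16)*14 + (-12 - 9) = 7/8 - 21 = -161/8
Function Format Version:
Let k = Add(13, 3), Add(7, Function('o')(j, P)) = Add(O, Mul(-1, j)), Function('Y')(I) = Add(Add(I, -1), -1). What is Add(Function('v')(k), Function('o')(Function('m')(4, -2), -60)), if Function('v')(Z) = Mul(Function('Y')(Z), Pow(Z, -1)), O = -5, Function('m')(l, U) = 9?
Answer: Rational(-161, 8) ≈ -20.125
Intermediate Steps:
Function('Y')(I) = Add(-2, I) (Function('Y')(I) = Add(Add(-1, I), -1) = Add(-2, I))
Function('o')(j, P) = Add(-12, Mul(-1, j)) (Function('o')(j, P) = Add(-7, Add(-5, Mul(-1, j))) = Add(-12, Mul(-1, j)))
k = 16
Function('v')(Z) = Mul(Pow(Z, -1), Add(-2, Z)) (Function('v')(Z) = Mul(Add(-2, Z), Pow(Z, -1)) = Mul(Pow(Z, -1), Add(-2, Z)))
Add(Function('v')(k), Function('o')(Function('m')(4, -2), -60)) = Add(Mul(Pow(16, -1), Add(-2, 16)), Add(-12, Mul(-1, 9))) = Add(Mul(Rational(1, 16), 14), Add(-12, -9)) = Add(Rational(7, 8), -21) = Rational(-161, 8)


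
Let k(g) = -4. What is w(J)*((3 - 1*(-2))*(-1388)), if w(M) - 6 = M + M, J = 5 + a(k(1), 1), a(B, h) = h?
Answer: -124920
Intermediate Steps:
J = 6 (J = 5 + 1 = 6)
w(M) = 6 + 2*M (w(M) = 6 + (M + M) = 6 + 2*M)
w(J)*((3 - 1*(-2))*(-1388)) = (6 + 2*6)*((3 - 1*(-2))*(-1388)) = (6 + 12)*((3 + 2)*(-1388)) = 18*(5*(-1388)) = 18*(-6940) = -124920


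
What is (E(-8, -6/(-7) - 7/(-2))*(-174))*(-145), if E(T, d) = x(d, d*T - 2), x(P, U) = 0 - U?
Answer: 6509340/7 ≈ 9.2991e+5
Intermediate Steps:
x(P, U) = -U
E(T, d) = 2 - T*d (E(T, d) = -(d*T - 2) = -(T*d - 2) = -(-2 + T*d) = 2 - T*d)
(E(-8, -6/(-7) - 7/(-2))*(-174))*(-145) = ((2 - 1*(-8)*(-6/(-7) - 7/(-2)))*(-174))*(-145) = ((2 - 1*(-8)*(-6*(-1/7) - 7*(-1/2)))*(-174))*(-145) = ((2 - 1*(-8)*(6/7 + 7/2))*(-174))*(-145) = ((2 - 1*(-8)*61/14)*(-174))*(-145) = ((2 + 244/7)*(-174))*(-145) = ((258/7)*(-174))*(-145) = -44892/7*(-145) = 6509340/7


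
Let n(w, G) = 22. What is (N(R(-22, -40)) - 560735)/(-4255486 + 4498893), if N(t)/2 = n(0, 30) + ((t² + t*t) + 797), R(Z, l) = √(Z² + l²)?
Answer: -550761/243407 ≈ -2.2627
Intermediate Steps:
N(t) = 1638 + 4*t² (N(t) = 2*(22 + ((t² + t*t) + 797)) = 2*(22 + ((t² + t²) + 797)) = 2*(22 + (2*t² + 797)) = 2*(22 + (797 + 2*t²)) = 2*(819 + 2*t²) = 1638 + 4*t²)
(N(R(-22, -40)) - 560735)/(-4255486 + 4498893) = ((1638 + 4*(√((-22)² + (-40)²))²) - 560735)/(-4255486 + 4498893) = ((1638 + 4*(√(484 + 1600))²) - 560735)/243407 = ((1638 + 4*(√2084)²) - 560735)*(1/243407) = ((1638 + 4*(2*√521)²) - 560735)*(1/243407) = ((1638 + 4*2084) - 560735)*(1/243407) = ((1638 + 8336) - 560735)*(1/243407) = (9974 - 560735)*(1/243407) = -550761*1/243407 = -550761/243407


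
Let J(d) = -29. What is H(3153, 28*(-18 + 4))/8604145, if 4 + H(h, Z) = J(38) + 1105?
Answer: 1072/8604145 ≈ 0.00012459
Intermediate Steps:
H(h, Z) = 1072 (H(h, Z) = -4 + (-29 + 1105) = -4 + 1076 = 1072)
H(3153, 28*(-18 + 4))/8604145 = 1072/8604145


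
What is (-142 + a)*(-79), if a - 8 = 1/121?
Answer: 1280827/121 ≈ 10585.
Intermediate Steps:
a = 969/121 (a = 8 + 1/121 = 969/121 ≈ 8.0083)
(-142 + a)*(-79) = (-142 + 969/121)*(-79) = -16213/121*(-79) = 1280827/121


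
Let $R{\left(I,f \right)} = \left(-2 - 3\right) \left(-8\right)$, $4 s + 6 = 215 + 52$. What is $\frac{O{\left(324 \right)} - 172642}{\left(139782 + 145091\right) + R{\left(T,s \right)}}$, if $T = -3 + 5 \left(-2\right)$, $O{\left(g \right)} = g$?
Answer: $- \frac{172318}{284913} \approx -0.60481$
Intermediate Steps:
$T = -13$ ($T = -3 - 10 = -13$)
$s = \frac{261}{4}$ ($s = - \frac{3}{2} + \frac{215 + 52}{4} = - \frac{3}{2} + \frac{1}{4} \cdot 267 = - \frac{3}{2} + \frac{267}{4} = \frac{261}{4} \approx 65.25$)
$R{\left(I,f \right)} = 40$ ($R{\left(I,f \right)} = \left(-5\right) \left(-8\right) = 40$)
$\frac{O{\left(324 \right)} - 172642}{\left(139782 + 145091\right) + R{\left(T,s \right)}} = \frac{324 - 172642}{\left(139782 + 145091\right) + 40} = - \frac{172318}{284873 + 40} = - \frac{172318}{284913}$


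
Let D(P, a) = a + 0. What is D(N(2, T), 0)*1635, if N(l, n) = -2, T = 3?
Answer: 0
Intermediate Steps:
D(P, a) = a
D(N(2, T), 0)*1635 = 0*1635 = 0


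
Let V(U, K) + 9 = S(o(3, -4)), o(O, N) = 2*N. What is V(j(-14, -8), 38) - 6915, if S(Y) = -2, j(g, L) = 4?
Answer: -6926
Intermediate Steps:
V(U, K) = -11 (V(U, K) = -9 - 2 = -11)
V(j(-14, -8), 38) - 6915 = -11 - 6915 = -6926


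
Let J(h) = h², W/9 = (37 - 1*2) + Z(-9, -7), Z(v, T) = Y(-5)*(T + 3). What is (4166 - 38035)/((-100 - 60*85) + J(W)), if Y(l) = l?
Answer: -33869/239825 ≈ -0.14122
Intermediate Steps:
Z(v, T) = -15 - 5*T (Z(v, T) = -5*(T + 3) = -5*(3 + T) = -15 - 5*T)
W = 495 (W = 9*((37 - 1*2) + (-15 - 5*(-7))) = 9*((37 - 2) + (-15 + 35)) = 9*(35 + 20) = 9*55 = 495)
(4166 - 38035)/((-100 - 60*85) + J(W)) = (4166 - 38035)/((-100 - 60*85) + 495²) = -33869/((-100 - 5100) + 245025) = -33869/(-5200 + 245025) = -33869/239825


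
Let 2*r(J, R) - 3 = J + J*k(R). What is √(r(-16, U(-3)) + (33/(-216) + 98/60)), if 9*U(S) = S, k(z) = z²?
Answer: I*√21270/60 ≈ 2.4307*I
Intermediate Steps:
U(S) = S/9
r(J, R) = 3/2 + J/2 + J*R²/2 (r(J, R) = 3/2 + (J + J*R²)/2 = 3/2 + (J/2 + J*R²/2) = 3/2 + J/2 + J*R²/2)
√(r(-16, U(-3)) + (33/(-216) + 98/60)) = √((3/2 + (½)*(-16) + (½)*(-16)*((⅑)*(-3))²) + (33/(-216) + 98/60)) = √((3/2 - 8 + (½)*(-16)*(-⅓)²) + (33*(-1/216) + 98*(1/60))) = √((3/2 - 8 + (½)*(-16)*(⅑)) + (-11/72 + 49/30)) = √((3/2 - 8 - 8/9) + 533/360) = √(-133/18 + 533/360) = √(-709/120) = I*√21270/60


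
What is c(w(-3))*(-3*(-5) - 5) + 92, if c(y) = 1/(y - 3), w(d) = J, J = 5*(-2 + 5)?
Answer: 557/6 ≈ 92.833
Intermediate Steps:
J = 15 (J = 5*3 = 15)
w(d) = 15
c(y) = 1/(-3 + y)
c(w(-3))*(-3*(-5) - 5) + 92 = (-3*(-5) - 5)/(-3 + 15) + 92 = (15 - 5)/12 + 92 = (1/12)*10 + 92 = ⅚ + 92 = 557/6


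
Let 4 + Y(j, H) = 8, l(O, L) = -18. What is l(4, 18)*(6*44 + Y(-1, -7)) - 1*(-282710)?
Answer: 277886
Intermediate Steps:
Y(j, H) = 4 (Y(j, H) = -4 + 8 = 4)
l(4, 18)*(6*44 + Y(-1, -7)) - 1*(-282710) = -18*(6*44 + 4) - 1*(-282710) = -18*(264 + 4) + 282710 = -18*268 + 282710 = -4824 + 282710 = 277886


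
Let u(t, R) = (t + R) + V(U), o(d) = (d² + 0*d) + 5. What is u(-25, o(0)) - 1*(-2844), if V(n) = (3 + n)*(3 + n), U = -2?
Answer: 2825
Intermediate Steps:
o(d) = 5 + d² (o(d) = (d² + 0) + 5 = d² + 5 = 5 + d²)
V(n) = (3 + n)²
u(t, R) = 1 + R + t (u(t, R) = (t + R) + (3 - 2)² = (R + t) + 1² = (R + t) + 1 = 1 + R + t)
u(-25, o(0)) - 1*(-2844) = (1 + (5 + 0²) - 25) - 1*(-2844) = (1 + (5 + 0) - 25) + 2844 = (1 + 5 - 25) + 2844 = -19 + 2844 = 2825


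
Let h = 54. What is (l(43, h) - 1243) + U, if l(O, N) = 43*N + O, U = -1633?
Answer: -511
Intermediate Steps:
l(O, N) = O + 43*N
(l(43, h) - 1243) + U = ((43 + 43*54) - 1243) - 1633 = ((43 + 2322) - 1243) - 1633 = (2365 - 1243) - 1633 = 1122 - 1633 = -511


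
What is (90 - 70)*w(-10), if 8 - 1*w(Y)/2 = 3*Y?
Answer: 1520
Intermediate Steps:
w(Y) = 16 - 6*Y
(90 - 70)*w(-10) = (90 - 70)*(16 - 6*(-10)) = 20*(16 + 60) = 20*76 = 1520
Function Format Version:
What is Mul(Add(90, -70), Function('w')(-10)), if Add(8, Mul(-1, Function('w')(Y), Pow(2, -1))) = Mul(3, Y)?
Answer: 1520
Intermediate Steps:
Function('w')(Y) = Add(16, Mul(-6, Y)) (Function('w')(Y) = Add(16, Mul(-2, Mul(3, Y))) = Add(16, Mul(-6, Y)))
Mul(Add(90, -70), Function('w')(-10)) = Mul(Add(90, -70), Add(16, Mul(-6, -10))) = Mul(20, Add(16, 60)) = Mul(20, 76) = 1520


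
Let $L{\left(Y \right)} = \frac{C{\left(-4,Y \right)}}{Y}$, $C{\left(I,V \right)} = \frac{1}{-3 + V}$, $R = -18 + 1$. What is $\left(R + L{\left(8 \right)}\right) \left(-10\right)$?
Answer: $\frac{679}{4} \approx 169.75$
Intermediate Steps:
$R = -17$
$L{\left(Y \right)} = \frac{1}{Y \left(-3 + Y\right)}$ ($L{\left(Y \right)} = \frac{1}{\left(-3 + Y\right) Y} = \frac{1}{Y \left(-3 + Y\right)}$)
$\left(R + L{\left(8 \right)}\right) \left(-10\right) = \left(-17 + \frac{1}{8 \left(-3 + 8\right)}\right) \left(-10\right) = \left(-17 + \frac{1}{8 \cdot 5}\right) \left(-10\right) = \left(-17 + \frac{1}{8} \cdot \frac{1}{5}\right) \left(-10\right) = \left(-17 + \frac{1}{40}\right) \left(-10\right) = \left(- \frac{679}{40}\right) \left(-10\right) = \frac{679}{4}$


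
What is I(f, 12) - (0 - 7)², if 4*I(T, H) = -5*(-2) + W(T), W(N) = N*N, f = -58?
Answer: 1589/2 ≈ 794.50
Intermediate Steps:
W(N) = N²
I(T, H) = 5/2 + T²/4 (I(T, H) = (-5*(-2) + T²)/4 = (10 + T²)/4 = 5/2 + T²/4)
I(f, 12) - (0 - 7)² = (5/2 + (¼)*(-58)²) - (0 - 7)² = (5/2 + (¼)*3364) - 1*(-7)² = (5/2 + 841) - 1*49 = 1687/2 - 49 = 1589/2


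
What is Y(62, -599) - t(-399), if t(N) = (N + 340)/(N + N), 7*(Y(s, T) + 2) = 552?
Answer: 61273/798 ≈ 76.783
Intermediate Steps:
Y(s, T) = 538/7 (Y(s, T) = -2 + (⅐)*552 = -2 + 552/7 = 538/7)
t(N) = (340 + N)/(2*N) (t(N) = (340 + N)/((2*N)) = (340 + N)*(1/(2*N)) = (340 + N)/(2*N))
Y(62, -599) - t(-399) = 538/7 - (340 - 399)/(2*(-399)) = 538/7 - (-1)*(-59)/(2*399) = 538/7 - 1*59/798 = 538/7 - 59/798 = 61273/798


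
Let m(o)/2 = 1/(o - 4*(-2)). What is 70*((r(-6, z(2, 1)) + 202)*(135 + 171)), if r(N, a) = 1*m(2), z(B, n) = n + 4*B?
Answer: 4331124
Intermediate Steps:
m(o) = 2/(8 + o) (m(o) = 2/(o - 4*(-2)) = 2/(o + 8) = 2/(8 + o))
r(N, a) = ⅕ (r(N, a) = 1*(2/(8 + 2)) = 1*(2/10) = 1*(2*(⅒)) = 1*(⅕) = ⅕)
70*((r(-6, z(2, 1)) + 202)*(135 + 171)) = 70*((⅕ + 202)*(135 + 171)) = 70*((1011/5)*306) = 70*(309366/5) = 4331124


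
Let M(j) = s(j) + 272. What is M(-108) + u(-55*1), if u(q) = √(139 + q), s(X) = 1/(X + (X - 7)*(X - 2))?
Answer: 3411425/12542 + 2*√21 ≈ 281.17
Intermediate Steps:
s(X) = 1/(X + (-7 + X)*(-2 + X))
M(j) = 272 + 1/(14 + j² - 8*j) (M(j) = 1/(14 + j² - 8*j) + 272 = 272 + 1/(14 + j² - 8*j))
M(-108) + u(-55*1) = (3809 - 2176*(-108) + 272*(-108)²)/(14 + (-108)² - 8*(-108)) + √(139 - 55*1) = (3809 + 235008 + 272*11664)/(14 + 11664 + 864) + √(139 - 55) = (3809 + 235008 + 3172608)/12542 + √84 = (1/12542)*3411425 + 2*√21 = 3411425/12542 + 2*√21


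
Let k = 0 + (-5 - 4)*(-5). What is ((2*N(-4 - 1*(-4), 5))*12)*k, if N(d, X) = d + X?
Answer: 5400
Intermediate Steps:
k = 45 (k = 0 - 9*(-5) = 0 + 45 = 45)
N(d, X) = X + d
((2*N(-4 - 1*(-4), 5))*12)*k = ((2*(5 + (-4 - 1*(-4))))*12)*45 = ((2*(5 + (-4 + 4)))*12)*45 = ((2*(5 + 0))*12)*45 = ((2*5)*12)*45 = (10*12)*45 = 120*45 = 5400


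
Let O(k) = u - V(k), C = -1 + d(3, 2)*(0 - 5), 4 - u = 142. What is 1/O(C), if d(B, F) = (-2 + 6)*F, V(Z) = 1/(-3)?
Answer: -3/413 ≈ -0.0072639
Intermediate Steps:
u = -138 (u = 4 - 1*142 = 4 - 142 = -138)
V(Z) = -⅓
d(B, F) = 4*F
C = -41 (C = -1 + (4*2)*(0 - 5) = -1 + 8*(-5) = -1 - 40 = -41)
O(k) = -413/3 (O(k) = -138 - 1*(-⅓) = -138 + ⅓ = -413/3)
1/O(C) = 1/(-413/3) = -3/413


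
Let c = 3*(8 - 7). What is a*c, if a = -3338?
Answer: -10014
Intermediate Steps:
c = 3 (c = 3*1 = 3)
a*c = -3338*3 = -10014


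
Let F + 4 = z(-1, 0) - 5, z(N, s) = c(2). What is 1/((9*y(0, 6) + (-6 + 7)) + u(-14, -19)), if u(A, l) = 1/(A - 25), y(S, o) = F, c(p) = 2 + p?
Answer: -39/1717 ≈ -0.022714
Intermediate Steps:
z(N, s) = 4 (z(N, s) = 2 + 2 = 4)
F = -5 (F = -4 + (4 - 5) = -4 - 1 = -5)
y(S, o) = -5
u(A, l) = 1/(-25 + A)
1/((9*y(0, 6) + (-6 + 7)) + u(-14, -19)) = 1/((9*(-5) + (-6 + 7)) + 1/(-25 - 14)) = 1/((-45 + 1) + 1/(-39)) = 1/(-44 - 1/39) = 1/(-1717/39) = -39/1717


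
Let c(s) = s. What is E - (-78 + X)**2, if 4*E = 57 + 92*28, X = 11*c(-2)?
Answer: -37367/4 ≈ -9341.8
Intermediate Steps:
X = -22 (X = 11*(-2) = -22)
E = 2633/4 (E = (57 + 92*28)/4 = (57 + 2576)/4 = (1/4)*2633 = 2633/4 ≈ 658.25)
E - (-78 + X)**2 = 2633/4 - (-78 - 22)**2 = 2633/4 - 1*(-100)**2 = 2633/4 - 1*10000 = 2633/4 - 10000 = -37367/4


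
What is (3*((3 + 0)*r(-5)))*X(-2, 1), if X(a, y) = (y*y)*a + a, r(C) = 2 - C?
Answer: -252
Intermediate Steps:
X(a, y) = a + a*y**2 (X(a, y) = y**2*a + a = a*y**2 + a = a + a*y**2)
(3*((3 + 0)*r(-5)))*X(-2, 1) = (3*((3 + 0)*(2 - 1*(-5))))*(-2*(1 + 1**2)) = (3*(3*(2 + 5)))*(-2*(1 + 1)) = (3*(3*7))*(-2*2) = (3*21)*(-4) = 63*(-4) = -252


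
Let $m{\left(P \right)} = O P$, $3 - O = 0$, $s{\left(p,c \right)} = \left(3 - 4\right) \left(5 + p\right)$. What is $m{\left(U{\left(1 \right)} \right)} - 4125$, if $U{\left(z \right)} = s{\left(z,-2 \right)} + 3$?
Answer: $-4134$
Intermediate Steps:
$s{\left(p,c \right)} = -5 - p$ ($s{\left(p,c \right)} = - (5 + p) = -5 - p$)
$O = 3$ ($O = 3 - 0 = 3 + 0 = 3$)
$U{\left(z \right)} = -2 - z$ ($U{\left(z \right)} = \left(-5 - z\right) + 3 = -2 - z$)
$m{\left(P \right)} = 3 P$
$m{\left(U{\left(1 \right)} \right)} - 4125 = 3 \left(-2 - 1\right) - 4125 = 3 \left(-3\right) - 4125 = -9 - 4125 = -4134$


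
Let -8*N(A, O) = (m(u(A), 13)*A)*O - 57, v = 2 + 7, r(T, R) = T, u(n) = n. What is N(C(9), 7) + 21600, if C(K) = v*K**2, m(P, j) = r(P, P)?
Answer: -1773615/4 ≈ -4.4340e+5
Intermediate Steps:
v = 9
m(P, j) = P
C(K) = 9*K**2
N(A, O) = 57/8 - O*A**2/8 (N(A, O) = -((A*A)*O - 57)/8 = -(A**2*O - 57)/8 = -(O*A**2 - 57)/8 = -(-57 + O*A**2)/8 = 57/8 - O*A**2/8)
N(C(9), 7) + 21600 = (57/8 - 1/8*7*(9*9**2)**2) + 21600 = (57/8 - 1/8*7*(9*81)**2) + 21600 = (57/8 - 1/8*7*729**2) + 21600 = (57/8 - 1/8*7*531441) + 21600 = (57/8 - 3720087/8) + 21600 = -1860015/4 + 21600 = -1773615/4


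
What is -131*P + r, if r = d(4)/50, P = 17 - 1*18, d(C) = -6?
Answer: 3272/25 ≈ 130.88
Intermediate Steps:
P = -1 (P = 17 - 18 = -1)
r = -3/25 (r = -6/50 = -6*1/50 = -3/25 ≈ -0.12000)
-131*P + r = -131*(-1) - 3/25 = 131 - 3/25 = 3272/25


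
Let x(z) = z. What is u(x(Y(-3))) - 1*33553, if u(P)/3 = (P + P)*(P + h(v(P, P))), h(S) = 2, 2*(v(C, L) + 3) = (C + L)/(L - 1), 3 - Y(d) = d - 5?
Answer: -32695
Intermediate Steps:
Y(d) = 8 - d (Y(d) = 3 - (d - 5) = 3 - (-5 + d) = 3 + (5 - d) = 8 - d)
v(C, L) = -3 + (C + L)/(2*(-1 + L)) (v(C, L) = -3 + ((C + L)/(L - 1))/2 = -3 + ((C + L)/(-1 + L))/2 = -3 + (C + L)/(2*(-1 + L)))
u(P) = 6*P*(2 + P) (u(P) = 3*((P + P)*(P + 2)) = 3*((2*P)*(2 + P)) = 3*(2*P*(2 + P)) = 6*P*(2 + P))
u(x(Y(-3))) - 1*33553 = 6*(8 - 1*(-3))*(2 + (8 - 1*(-3))) - 1*33553 = 6*(8 + 3)*(2 + (8 + 3)) - 33553 = 6*11*(2 + 11) - 33553 = 6*11*13 - 33553 = 858 - 33553 = -32695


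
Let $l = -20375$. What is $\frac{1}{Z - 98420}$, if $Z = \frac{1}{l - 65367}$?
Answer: $- \frac{85742}{8438727641} \approx -1.0161 \cdot 10^{-5}$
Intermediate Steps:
$Z = - \frac{1}{85742}$ ($Z = \frac{1}{-20375 - 65367} = \frac{1}{-85742} = - \frac{1}{85742} \approx -1.1663 \cdot 10^{-5}$)
$\frac{1}{Z - 98420} = \frac{1}{- \frac{1}{85742} - 98420} = \frac{1}{- \frac{8438727641}{85742}} = - \frac{85742}{8438727641}$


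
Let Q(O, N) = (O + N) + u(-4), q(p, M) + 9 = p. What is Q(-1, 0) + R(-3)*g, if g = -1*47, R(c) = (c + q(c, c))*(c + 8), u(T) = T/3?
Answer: 10568/3 ≈ 3522.7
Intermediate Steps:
q(p, M) = -9 + p
u(T) = T/3 (u(T) = T*(⅓) = T/3)
R(c) = (-9 + 2*c)*(8 + c) (R(c) = (c + (-9 + c))*(c + 8) = (-9 + 2*c)*(8 + c))
g = -47
Q(O, N) = -4/3 + N + O (Q(O, N) = (O + N) + (⅓)*(-4) = (N + O) - 4/3 = -4/3 + N + O)
Q(-1, 0) + R(-3)*g = (-4/3 + 0 - 1) + (-72 + 2*(-3)² + 7*(-3))*(-47) = -7/3 + (-72 + 2*9 - 21)*(-47) = -7/3 + (-72 + 18 - 21)*(-47) = -7/3 - 75*(-47) = -7/3 + 3525 = 10568/3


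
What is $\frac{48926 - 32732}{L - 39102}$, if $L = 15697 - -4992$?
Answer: $- \frac{16194}{18413} \approx -0.87949$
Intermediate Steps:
$L = 20689$ ($L = 15697 + 4992 = 20689$)
$\frac{48926 - 32732}{L - 39102} = \frac{48926 - 32732}{20689 - 39102} = \frac{16194}{-18413} = 16194 \left(- \frac{1}{18413}\right) = - \frac{16194}{18413}$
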